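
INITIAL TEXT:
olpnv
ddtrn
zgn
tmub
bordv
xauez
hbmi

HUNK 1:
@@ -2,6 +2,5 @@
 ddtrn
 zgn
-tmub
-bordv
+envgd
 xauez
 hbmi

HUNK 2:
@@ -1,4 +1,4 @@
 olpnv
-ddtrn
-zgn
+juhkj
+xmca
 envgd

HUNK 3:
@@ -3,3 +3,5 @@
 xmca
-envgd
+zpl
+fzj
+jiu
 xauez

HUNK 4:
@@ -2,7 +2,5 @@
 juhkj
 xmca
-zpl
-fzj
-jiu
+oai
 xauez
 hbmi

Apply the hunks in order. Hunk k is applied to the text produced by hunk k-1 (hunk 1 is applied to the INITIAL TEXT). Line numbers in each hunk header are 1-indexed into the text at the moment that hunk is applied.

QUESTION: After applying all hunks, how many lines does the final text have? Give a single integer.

Hunk 1: at line 2 remove [tmub,bordv] add [envgd] -> 6 lines: olpnv ddtrn zgn envgd xauez hbmi
Hunk 2: at line 1 remove [ddtrn,zgn] add [juhkj,xmca] -> 6 lines: olpnv juhkj xmca envgd xauez hbmi
Hunk 3: at line 3 remove [envgd] add [zpl,fzj,jiu] -> 8 lines: olpnv juhkj xmca zpl fzj jiu xauez hbmi
Hunk 4: at line 2 remove [zpl,fzj,jiu] add [oai] -> 6 lines: olpnv juhkj xmca oai xauez hbmi
Final line count: 6

Answer: 6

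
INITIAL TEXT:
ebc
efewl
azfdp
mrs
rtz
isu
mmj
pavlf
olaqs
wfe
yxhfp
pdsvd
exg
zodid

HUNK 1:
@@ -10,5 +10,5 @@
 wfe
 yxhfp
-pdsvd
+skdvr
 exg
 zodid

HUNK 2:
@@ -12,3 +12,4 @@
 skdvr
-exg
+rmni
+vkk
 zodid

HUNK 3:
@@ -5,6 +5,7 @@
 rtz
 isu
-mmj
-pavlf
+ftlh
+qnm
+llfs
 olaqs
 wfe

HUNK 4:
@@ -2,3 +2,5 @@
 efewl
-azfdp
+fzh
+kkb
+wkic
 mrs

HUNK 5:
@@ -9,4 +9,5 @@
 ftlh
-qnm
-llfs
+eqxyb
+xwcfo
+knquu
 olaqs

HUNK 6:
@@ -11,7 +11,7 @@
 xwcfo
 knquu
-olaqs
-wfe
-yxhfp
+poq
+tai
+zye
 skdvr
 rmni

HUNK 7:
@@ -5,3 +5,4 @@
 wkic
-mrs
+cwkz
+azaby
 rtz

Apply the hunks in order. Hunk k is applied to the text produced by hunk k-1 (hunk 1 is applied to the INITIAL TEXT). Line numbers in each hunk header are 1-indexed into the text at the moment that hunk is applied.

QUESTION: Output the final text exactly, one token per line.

Hunk 1: at line 10 remove [pdsvd] add [skdvr] -> 14 lines: ebc efewl azfdp mrs rtz isu mmj pavlf olaqs wfe yxhfp skdvr exg zodid
Hunk 2: at line 12 remove [exg] add [rmni,vkk] -> 15 lines: ebc efewl azfdp mrs rtz isu mmj pavlf olaqs wfe yxhfp skdvr rmni vkk zodid
Hunk 3: at line 5 remove [mmj,pavlf] add [ftlh,qnm,llfs] -> 16 lines: ebc efewl azfdp mrs rtz isu ftlh qnm llfs olaqs wfe yxhfp skdvr rmni vkk zodid
Hunk 4: at line 2 remove [azfdp] add [fzh,kkb,wkic] -> 18 lines: ebc efewl fzh kkb wkic mrs rtz isu ftlh qnm llfs olaqs wfe yxhfp skdvr rmni vkk zodid
Hunk 5: at line 9 remove [qnm,llfs] add [eqxyb,xwcfo,knquu] -> 19 lines: ebc efewl fzh kkb wkic mrs rtz isu ftlh eqxyb xwcfo knquu olaqs wfe yxhfp skdvr rmni vkk zodid
Hunk 6: at line 11 remove [olaqs,wfe,yxhfp] add [poq,tai,zye] -> 19 lines: ebc efewl fzh kkb wkic mrs rtz isu ftlh eqxyb xwcfo knquu poq tai zye skdvr rmni vkk zodid
Hunk 7: at line 5 remove [mrs] add [cwkz,azaby] -> 20 lines: ebc efewl fzh kkb wkic cwkz azaby rtz isu ftlh eqxyb xwcfo knquu poq tai zye skdvr rmni vkk zodid

Answer: ebc
efewl
fzh
kkb
wkic
cwkz
azaby
rtz
isu
ftlh
eqxyb
xwcfo
knquu
poq
tai
zye
skdvr
rmni
vkk
zodid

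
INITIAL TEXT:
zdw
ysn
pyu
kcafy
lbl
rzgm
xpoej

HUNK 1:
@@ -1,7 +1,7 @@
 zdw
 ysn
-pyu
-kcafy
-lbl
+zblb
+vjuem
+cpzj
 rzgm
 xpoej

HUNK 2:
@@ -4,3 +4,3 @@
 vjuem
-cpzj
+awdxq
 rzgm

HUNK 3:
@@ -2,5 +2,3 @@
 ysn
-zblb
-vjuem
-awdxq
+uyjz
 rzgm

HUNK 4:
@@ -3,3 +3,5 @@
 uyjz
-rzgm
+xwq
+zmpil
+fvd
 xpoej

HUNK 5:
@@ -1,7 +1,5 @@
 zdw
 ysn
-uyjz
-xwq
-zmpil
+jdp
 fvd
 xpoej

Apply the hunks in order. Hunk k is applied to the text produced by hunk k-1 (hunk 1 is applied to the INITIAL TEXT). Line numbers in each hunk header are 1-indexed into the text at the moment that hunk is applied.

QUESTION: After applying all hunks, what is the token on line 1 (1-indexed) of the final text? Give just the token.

Answer: zdw

Derivation:
Hunk 1: at line 1 remove [pyu,kcafy,lbl] add [zblb,vjuem,cpzj] -> 7 lines: zdw ysn zblb vjuem cpzj rzgm xpoej
Hunk 2: at line 4 remove [cpzj] add [awdxq] -> 7 lines: zdw ysn zblb vjuem awdxq rzgm xpoej
Hunk 3: at line 2 remove [zblb,vjuem,awdxq] add [uyjz] -> 5 lines: zdw ysn uyjz rzgm xpoej
Hunk 4: at line 3 remove [rzgm] add [xwq,zmpil,fvd] -> 7 lines: zdw ysn uyjz xwq zmpil fvd xpoej
Hunk 5: at line 1 remove [uyjz,xwq,zmpil] add [jdp] -> 5 lines: zdw ysn jdp fvd xpoej
Final line 1: zdw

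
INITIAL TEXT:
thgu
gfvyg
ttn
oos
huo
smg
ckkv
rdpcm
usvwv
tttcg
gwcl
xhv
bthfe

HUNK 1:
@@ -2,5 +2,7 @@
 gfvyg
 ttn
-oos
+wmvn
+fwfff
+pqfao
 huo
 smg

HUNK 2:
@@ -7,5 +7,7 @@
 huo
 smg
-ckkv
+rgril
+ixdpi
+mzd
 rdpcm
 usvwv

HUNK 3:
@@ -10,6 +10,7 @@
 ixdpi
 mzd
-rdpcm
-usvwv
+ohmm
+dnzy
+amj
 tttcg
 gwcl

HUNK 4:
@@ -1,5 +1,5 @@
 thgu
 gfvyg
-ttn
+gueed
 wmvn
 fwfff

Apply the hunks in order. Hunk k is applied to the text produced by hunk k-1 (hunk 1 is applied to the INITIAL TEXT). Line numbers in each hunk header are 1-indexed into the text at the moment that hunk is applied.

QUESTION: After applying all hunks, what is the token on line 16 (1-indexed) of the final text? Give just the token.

Answer: gwcl

Derivation:
Hunk 1: at line 2 remove [oos] add [wmvn,fwfff,pqfao] -> 15 lines: thgu gfvyg ttn wmvn fwfff pqfao huo smg ckkv rdpcm usvwv tttcg gwcl xhv bthfe
Hunk 2: at line 7 remove [ckkv] add [rgril,ixdpi,mzd] -> 17 lines: thgu gfvyg ttn wmvn fwfff pqfao huo smg rgril ixdpi mzd rdpcm usvwv tttcg gwcl xhv bthfe
Hunk 3: at line 10 remove [rdpcm,usvwv] add [ohmm,dnzy,amj] -> 18 lines: thgu gfvyg ttn wmvn fwfff pqfao huo smg rgril ixdpi mzd ohmm dnzy amj tttcg gwcl xhv bthfe
Hunk 4: at line 1 remove [ttn] add [gueed] -> 18 lines: thgu gfvyg gueed wmvn fwfff pqfao huo smg rgril ixdpi mzd ohmm dnzy amj tttcg gwcl xhv bthfe
Final line 16: gwcl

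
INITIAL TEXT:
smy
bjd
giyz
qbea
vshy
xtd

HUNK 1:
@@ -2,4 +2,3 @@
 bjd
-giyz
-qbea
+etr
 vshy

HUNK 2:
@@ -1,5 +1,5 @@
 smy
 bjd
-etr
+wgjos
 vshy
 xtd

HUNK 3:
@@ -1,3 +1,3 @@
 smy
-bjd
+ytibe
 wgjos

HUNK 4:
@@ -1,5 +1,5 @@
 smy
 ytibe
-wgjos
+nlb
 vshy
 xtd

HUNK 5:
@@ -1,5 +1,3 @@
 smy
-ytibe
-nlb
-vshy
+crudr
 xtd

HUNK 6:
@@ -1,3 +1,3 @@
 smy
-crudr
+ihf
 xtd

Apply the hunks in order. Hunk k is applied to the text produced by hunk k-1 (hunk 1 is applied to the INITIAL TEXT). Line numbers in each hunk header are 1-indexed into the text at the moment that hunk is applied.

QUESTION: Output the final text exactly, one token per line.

Hunk 1: at line 2 remove [giyz,qbea] add [etr] -> 5 lines: smy bjd etr vshy xtd
Hunk 2: at line 1 remove [etr] add [wgjos] -> 5 lines: smy bjd wgjos vshy xtd
Hunk 3: at line 1 remove [bjd] add [ytibe] -> 5 lines: smy ytibe wgjos vshy xtd
Hunk 4: at line 1 remove [wgjos] add [nlb] -> 5 lines: smy ytibe nlb vshy xtd
Hunk 5: at line 1 remove [ytibe,nlb,vshy] add [crudr] -> 3 lines: smy crudr xtd
Hunk 6: at line 1 remove [crudr] add [ihf] -> 3 lines: smy ihf xtd

Answer: smy
ihf
xtd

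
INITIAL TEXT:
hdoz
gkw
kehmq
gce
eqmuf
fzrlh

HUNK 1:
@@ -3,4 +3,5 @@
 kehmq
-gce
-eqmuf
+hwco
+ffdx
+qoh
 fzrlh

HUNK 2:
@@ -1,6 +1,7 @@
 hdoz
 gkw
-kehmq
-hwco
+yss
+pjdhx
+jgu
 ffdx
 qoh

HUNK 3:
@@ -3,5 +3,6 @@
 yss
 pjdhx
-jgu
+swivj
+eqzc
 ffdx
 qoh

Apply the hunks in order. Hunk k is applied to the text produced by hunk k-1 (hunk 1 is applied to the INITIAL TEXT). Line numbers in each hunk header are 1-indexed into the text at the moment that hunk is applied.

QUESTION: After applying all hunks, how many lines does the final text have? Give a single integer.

Answer: 9

Derivation:
Hunk 1: at line 3 remove [gce,eqmuf] add [hwco,ffdx,qoh] -> 7 lines: hdoz gkw kehmq hwco ffdx qoh fzrlh
Hunk 2: at line 1 remove [kehmq,hwco] add [yss,pjdhx,jgu] -> 8 lines: hdoz gkw yss pjdhx jgu ffdx qoh fzrlh
Hunk 3: at line 3 remove [jgu] add [swivj,eqzc] -> 9 lines: hdoz gkw yss pjdhx swivj eqzc ffdx qoh fzrlh
Final line count: 9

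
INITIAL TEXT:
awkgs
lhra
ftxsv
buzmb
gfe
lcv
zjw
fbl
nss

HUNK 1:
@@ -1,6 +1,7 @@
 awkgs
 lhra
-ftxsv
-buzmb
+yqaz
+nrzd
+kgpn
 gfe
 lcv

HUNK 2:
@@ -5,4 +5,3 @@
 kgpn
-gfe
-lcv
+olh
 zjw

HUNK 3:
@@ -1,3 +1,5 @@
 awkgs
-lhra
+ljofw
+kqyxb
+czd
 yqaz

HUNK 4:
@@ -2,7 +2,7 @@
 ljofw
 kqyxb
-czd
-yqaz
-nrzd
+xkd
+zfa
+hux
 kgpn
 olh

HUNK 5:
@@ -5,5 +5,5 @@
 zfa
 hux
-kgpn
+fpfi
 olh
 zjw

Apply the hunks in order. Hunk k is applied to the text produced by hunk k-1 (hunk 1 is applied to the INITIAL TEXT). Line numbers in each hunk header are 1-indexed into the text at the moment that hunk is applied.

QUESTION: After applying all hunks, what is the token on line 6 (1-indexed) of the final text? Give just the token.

Answer: hux

Derivation:
Hunk 1: at line 1 remove [ftxsv,buzmb] add [yqaz,nrzd,kgpn] -> 10 lines: awkgs lhra yqaz nrzd kgpn gfe lcv zjw fbl nss
Hunk 2: at line 5 remove [gfe,lcv] add [olh] -> 9 lines: awkgs lhra yqaz nrzd kgpn olh zjw fbl nss
Hunk 3: at line 1 remove [lhra] add [ljofw,kqyxb,czd] -> 11 lines: awkgs ljofw kqyxb czd yqaz nrzd kgpn olh zjw fbl nss
Hunk 4: at line 2 remove [czd,yqaz,nrzd] add [xkd,zfa,hux] -> 11 lines: awkgs ljofw kqyxb xkd zfa hux kgpn olh zjw fbl nss
Hunk 5: at line 5 remove [kgpn] add [fpfi] -> 11 lines: awkgs ljofw kqyxb xkd zfa hux fpfi olh zjw fbl nss
Final line 6: hux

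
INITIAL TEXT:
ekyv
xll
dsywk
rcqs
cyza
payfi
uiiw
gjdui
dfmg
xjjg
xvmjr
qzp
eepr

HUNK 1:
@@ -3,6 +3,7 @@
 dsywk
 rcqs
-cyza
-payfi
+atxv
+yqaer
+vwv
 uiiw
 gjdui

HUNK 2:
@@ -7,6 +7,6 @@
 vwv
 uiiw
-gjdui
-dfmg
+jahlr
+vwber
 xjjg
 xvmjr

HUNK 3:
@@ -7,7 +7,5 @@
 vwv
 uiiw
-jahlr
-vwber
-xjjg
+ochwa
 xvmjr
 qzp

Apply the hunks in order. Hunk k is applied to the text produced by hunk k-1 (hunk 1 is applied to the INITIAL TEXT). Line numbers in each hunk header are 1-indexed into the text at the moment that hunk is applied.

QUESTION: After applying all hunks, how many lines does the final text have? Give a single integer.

Answer: 12

Derivation:
Hunk 1: at line 3 remove [cyza,payfi] add [atxv,yqaer,vwv] -> 14 lines: ekyv xll dsywk rcqs atxv yqaer vwv uiiw gjdui dfmg xjjg xvmjr qzp eepr
Hunk 2: at line 7 remove [gjdui,dfmg] add [jahlr,vwber] -> 14 lines: ekyv xll dsywk rcqs atxv yqaer vwv uiiw jahlr vwber xjjg xvmjr qzp eepr
Hunk 3: at line 7 remove [jahlr,vwber,xjjg] add [ochwa] -> 12 lines: ekyv xll dsywk rcqs atxv yqaer vwv uiiw ochwa xvmjr qzp eepr
Final line count: 12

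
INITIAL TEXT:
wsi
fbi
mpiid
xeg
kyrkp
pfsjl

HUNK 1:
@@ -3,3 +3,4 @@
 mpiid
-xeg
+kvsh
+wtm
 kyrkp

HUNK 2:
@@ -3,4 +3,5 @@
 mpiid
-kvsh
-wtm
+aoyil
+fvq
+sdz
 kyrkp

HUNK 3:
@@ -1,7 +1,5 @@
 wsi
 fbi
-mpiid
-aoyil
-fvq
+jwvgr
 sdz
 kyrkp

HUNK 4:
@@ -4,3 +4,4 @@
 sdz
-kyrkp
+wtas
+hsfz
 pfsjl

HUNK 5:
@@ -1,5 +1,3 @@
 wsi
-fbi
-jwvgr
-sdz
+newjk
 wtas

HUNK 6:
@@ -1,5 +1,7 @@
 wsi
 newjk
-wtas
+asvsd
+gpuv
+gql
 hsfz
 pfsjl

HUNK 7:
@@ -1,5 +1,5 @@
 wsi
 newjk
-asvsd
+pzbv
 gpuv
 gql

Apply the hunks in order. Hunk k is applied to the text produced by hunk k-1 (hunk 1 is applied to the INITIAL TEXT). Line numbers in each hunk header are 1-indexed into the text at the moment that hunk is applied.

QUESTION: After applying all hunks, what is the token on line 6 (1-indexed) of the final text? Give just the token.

Answer: hsfz

Derivation:
Hunk 1: at line 3 remove [xeg] add [kvsh,wtm] -> 7 lines: wsi fbi mpiid kvsh wtm kyrkp pfsjl
Hunk 2: at line 3 remove [kvsh,wtm] add [aoyil,fvq,sdz] -> 8 lines: wsi fbi mpiid aoyil fvq sdz kyrkp pfsjl
Hunk 3: at line 1 remove [mpiid,aoyil,fvq] add [jwvgr] -> 6 lines: wsi fbi jwvgr sdz kyrkp pfsjl
Hunk 4: at line 4 remove [kyrkp] add [wtas,hsfz] -> 7 lines: wsi fbi jwvgr sdz wtas hsfz pfsjl
Hunk 5: at line 1 remove [fbi,jwvgr,sdz] add [newjk] -> 5 lines: wsi newjk wtas hsfz pfsjl
Hunk 6: at line 1 remove [wtas] add [asvsd,gpuv,gql] -> 7 lines: wsi newjk asvsd gpuv gql hsfz pfsjl
Hunk 7: at line 1 remove [asvsd] add [pzbv] -> 7 lines: wsi newjk pzbv gpuv gql hsfz pfsjl
Final line 6: hsfz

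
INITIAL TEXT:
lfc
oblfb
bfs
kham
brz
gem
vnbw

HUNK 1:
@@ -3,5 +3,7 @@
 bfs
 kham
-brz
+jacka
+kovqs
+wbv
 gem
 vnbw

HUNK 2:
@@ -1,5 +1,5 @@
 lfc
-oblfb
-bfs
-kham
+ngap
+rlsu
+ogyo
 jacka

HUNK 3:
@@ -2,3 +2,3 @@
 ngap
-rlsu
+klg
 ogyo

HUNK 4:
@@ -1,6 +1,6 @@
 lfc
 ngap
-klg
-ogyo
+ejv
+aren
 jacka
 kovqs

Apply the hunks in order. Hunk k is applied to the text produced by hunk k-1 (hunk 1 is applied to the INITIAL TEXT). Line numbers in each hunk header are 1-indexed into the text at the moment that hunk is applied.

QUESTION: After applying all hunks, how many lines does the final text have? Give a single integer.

Answer: 9

Derivation:
Hunk 1: at line 3 remove [brz] add [jacka,kovqs,wbv] -> 9 lines: lfc oblfb bfs kham jacka kovqs wbv gem vnbw
Hunk 2: at line 1 remove [oblfb,bfs,kham] add [ngap,rlsu,ogyo] -> 9 lines: lfc ngap rlsu ogyo jacka kovqs wbv gem vnbw
Hunk 3: at line 2 remove [rlsu] add [klg] -> 9 lines: lfc ngap klg ogyo jacka kovqs wbv gem vnbw
Hunk 4: at line 1 remove [klg,ogyo] add [ejv,aren] -> 9 lines: lfc ngap ejv aren jacka kovqs wbv gem vnbw
Final line count: 9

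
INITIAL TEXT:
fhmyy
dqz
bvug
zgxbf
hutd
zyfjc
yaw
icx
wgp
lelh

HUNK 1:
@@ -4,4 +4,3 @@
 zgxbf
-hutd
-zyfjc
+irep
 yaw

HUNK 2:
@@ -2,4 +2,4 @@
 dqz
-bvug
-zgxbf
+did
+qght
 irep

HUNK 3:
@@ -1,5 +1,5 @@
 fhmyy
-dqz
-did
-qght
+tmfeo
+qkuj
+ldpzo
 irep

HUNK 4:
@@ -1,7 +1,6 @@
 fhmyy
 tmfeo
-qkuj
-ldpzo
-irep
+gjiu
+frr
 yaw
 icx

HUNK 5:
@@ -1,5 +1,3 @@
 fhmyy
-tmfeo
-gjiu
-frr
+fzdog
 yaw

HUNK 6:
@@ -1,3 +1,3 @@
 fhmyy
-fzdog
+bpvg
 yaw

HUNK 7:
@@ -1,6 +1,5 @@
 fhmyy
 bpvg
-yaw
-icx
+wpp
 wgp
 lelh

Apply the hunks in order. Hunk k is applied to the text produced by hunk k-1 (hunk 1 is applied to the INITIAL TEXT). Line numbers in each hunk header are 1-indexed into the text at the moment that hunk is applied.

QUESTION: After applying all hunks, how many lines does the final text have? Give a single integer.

Answer: 5

Derivation:
Hunk 1: at line 4 remove [hutd,zyfjc] add [irep] -> 9 lines: fhmyy dqz bvug zgxbf irep yaw icx wgp lelh
Hunk 2: at line 2 remove [bvug,zgxbf] add [did,qght] -> 9 lines: fhmyy dqz did qght irep yaw icx wgp lelh
Hunk 3: at line 1 remove [dqz,did,qght] add [tmfeo,qkuj,ldpzo] -> 9 lines: fhmyy tmfeo qkuj ldpzo irep yaw icx wgp lelh
Hunk 4: at line 1 remove [qkuj,ldpzo,irep] add [gjiu,frr] -> 8 lines: fhmyy tmfeo gjiu frr yaw icx wgp lelh
Hunk 5: at line 1 remove [tmfeo,gjiu,frr] add [fzdog] -> 6 lines: fhmyy fzdog yaw icx wgp lelh
Hunk 6: at line 1 remove [fzdog] add [bpvg] -> 6 lines: fhmyy bpvg yaw icx wgp lelh
Hunk 7: at line 1 remove [yaw,icx] add [wpp] -> 5 lines: fhmyy bpvg wpp wgp lelh
Final line count: 5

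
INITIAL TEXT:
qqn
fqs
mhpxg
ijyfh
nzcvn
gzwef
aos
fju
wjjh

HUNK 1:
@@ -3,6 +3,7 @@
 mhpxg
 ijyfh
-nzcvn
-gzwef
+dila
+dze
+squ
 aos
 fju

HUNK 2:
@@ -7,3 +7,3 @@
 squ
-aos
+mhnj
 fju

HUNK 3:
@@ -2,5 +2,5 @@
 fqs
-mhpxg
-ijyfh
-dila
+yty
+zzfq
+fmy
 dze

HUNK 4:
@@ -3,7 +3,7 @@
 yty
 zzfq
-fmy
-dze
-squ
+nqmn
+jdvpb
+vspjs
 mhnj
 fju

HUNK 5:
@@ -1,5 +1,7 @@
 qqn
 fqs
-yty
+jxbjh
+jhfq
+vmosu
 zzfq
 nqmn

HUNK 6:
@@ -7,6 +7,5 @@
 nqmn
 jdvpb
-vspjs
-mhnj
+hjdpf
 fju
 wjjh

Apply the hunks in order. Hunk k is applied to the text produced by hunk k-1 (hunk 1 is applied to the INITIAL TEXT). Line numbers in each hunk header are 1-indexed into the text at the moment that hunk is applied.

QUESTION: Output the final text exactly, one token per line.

Hunk 1: at line 3 remove [nzcvn,gzwef] add [dila,dze,squ] -> 10 lines: qqn fqs mhpxg ijyfh dila dze squ aos fju wjjh
Hunk 2: at line 7 remove [aos] add [mhnj] -> 10 lines: qqn fqs mhpxg ijyfh dila dze squ mhnj fju wjjh
Hunk 3: at line 2 remove [mhpxg,ijyfh,dila] add [yty,zzfq,fmy] -> 10 lines: qqn fqs yty zzfq fmy dze squ mhnj fju wjjh
Hunk 4: at line 3 remove [fmy,dze,squ] add [nqmn,jdvpb,vspjs] -> 10 lines: qqn fqs yty zzfq nqmn jdvpb vspjs mhnj fju wjjh
Hunk 5: at line 1 remove [yty] add [jxbjh,jhfq,vmosu] -> 12 lines: qqn fqs jxbjh jhfq vmosu zzfq nqmn jdvpb vspjs mhnj fju wjjh
Hunk 6: at line 7 remove [vspjs,mhnj] add [hjdpf] -> 11 lines: qqn fqs jxbjh jhfq vmosu zzfq nqmn jdvpb hjdpf fju wjjh

Answer: qqn
fqs
jxbjh
jhfq
vmosu
zzfq
nqmn
jdvpb
hjdpf
fju
wjjh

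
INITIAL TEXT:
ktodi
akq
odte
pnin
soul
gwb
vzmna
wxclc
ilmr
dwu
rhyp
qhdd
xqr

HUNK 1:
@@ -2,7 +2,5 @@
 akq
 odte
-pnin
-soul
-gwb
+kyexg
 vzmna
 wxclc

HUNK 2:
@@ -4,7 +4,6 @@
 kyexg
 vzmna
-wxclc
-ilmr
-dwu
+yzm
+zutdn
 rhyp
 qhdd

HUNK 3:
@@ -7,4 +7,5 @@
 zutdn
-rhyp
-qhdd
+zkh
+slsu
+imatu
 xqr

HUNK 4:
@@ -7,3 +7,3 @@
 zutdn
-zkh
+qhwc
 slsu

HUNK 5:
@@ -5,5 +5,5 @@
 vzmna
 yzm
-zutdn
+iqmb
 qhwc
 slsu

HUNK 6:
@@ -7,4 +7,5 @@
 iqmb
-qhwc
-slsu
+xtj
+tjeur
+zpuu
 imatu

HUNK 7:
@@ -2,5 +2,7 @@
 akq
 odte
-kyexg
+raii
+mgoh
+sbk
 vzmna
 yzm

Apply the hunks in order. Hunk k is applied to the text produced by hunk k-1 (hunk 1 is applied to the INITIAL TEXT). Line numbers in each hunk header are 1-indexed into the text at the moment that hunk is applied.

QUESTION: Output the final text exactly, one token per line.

Hunk 1: at line 2 remove [pnin,soul,gwb] add [kyexg] -> 11 lines: ktodi akq odte kyexg vzmna wxclc ilmr dwu rhyp qhdd xqr
Hunk 2: at line 4 remove [wxclc,ilmr,dwu] add [yzm,zutdn] -> 10 lines: ktodi akq odte kyexg vzmna yzm zutdn rhyp qhdd xqr
Hunk 3: at line 7 remove [rhyp,qhdd] add [zkh,slsu,imatu] -> 11 lines: ktodi akq odte kyexg vzmna yzm zutdn zkh slsu imatu xqr
Hunk 4: at line 7 remove [zkh] add [qhwc] -> 11 lines: ktodi akq odte kyexg vzmna yzm zutdn qhwc slsu imatu xqr
Hunk 5: at line 5 remove [zutdn] add [iqmb] -> 11 lines: ktodi akq odte kyexg vzmna yzm iqmb qhwc slsu imatu xqr
Hunk 6: at line 7 remove [qhwc,slsu] add [xtj,tjeur,zpuu] -> 12 lines: ktodi akq odte kyexg vzmna yzm iqmb xtj tjeur zpuu imatu xqr
Hunk 7: at line 2 remove [kyexg] add [raii,mgoh,sbk] -> 14 lines: ktodi akq odte raii mgoh sbk vzmna yzm iqmb xtj tjeur zpuu imatu xqr

Answer: ktodi
akq
odte
raii
mgoh
sbk
vzmna
yzm
iqmb
xtj
tjeur
zpuu
imatu
xqr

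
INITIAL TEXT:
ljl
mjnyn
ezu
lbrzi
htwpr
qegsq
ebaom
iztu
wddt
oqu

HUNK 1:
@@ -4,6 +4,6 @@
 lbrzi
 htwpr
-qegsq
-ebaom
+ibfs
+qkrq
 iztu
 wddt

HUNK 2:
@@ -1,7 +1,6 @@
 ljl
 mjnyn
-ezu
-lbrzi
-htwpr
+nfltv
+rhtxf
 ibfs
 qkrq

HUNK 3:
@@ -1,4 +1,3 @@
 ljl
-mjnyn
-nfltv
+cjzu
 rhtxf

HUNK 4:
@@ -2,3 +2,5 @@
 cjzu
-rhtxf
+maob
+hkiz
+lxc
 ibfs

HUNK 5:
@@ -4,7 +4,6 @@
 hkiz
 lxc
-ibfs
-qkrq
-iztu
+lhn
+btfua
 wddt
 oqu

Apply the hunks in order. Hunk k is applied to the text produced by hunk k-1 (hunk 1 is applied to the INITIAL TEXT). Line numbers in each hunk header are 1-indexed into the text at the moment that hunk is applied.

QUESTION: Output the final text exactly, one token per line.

Hunk 1: at line 4 remove [qegsq,ebaom] add [ibfs,qkrq] -> 10 lines: ljl mjnyn ezu lbrzi htwpr ibfs qkrq iztu wddt oqu
Hunk 2: at line 1 remove [ezu,lbrzi,htwpr] add [nfltv,rhtxf] -> 9 lines: ljl mjnyn nfltv rhtxf ibfs qkrq iztu wddt oqu
Hunk 3: at line 1 remove [mjnyn,nfltv] add [cjzu] -> 8 lines: ljl cjzu rhtxf ibfs qkrq iztu wddt oqu
Hunk 4: at line 2 remove [rhtxf] add [maob,hkiz,lxc] -> 10 lines: ljl cjzu maob hkiz lxc ibfs qkrq iztu wddt oqu
Hunk 5: at line 4 remove [ibfs,qkrq,iztu] add [lhn,btfua] -> 9 lines: ljl cjzu maob hkiz lxc lhn btfua wddt oqu

Answer: ljl
cjzu
maob
hkiz
lxc
lhn
btfua
wddt
oqu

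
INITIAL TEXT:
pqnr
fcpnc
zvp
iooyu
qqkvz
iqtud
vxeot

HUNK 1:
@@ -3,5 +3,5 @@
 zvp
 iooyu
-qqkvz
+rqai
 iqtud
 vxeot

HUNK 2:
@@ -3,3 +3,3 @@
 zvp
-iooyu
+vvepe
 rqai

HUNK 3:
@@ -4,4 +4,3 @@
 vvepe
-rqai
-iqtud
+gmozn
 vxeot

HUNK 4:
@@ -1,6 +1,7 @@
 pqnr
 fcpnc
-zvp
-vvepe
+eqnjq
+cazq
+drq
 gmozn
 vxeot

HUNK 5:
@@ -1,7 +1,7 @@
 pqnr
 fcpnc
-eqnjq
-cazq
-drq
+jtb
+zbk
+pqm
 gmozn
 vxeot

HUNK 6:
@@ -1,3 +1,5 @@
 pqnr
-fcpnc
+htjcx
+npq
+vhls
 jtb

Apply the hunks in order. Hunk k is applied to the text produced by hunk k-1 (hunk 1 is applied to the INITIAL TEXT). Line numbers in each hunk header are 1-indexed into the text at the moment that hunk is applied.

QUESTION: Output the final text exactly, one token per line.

Answer: pqnr
htjcx
npq
vhls
jtb
zbk
pqm
gmozn
vxeot

Derivation:
Hunk 1: at line 3 remove [qqkvz] add [rqai] -> 7 lines: pqnr fcpnc zvp iooyu rqai iqtud vxeot
Hunk 2: at line 3 remove [iooyu] add [vvepe] -> 7 lines: pqnr fcpnc zvp vvepe rqai iqtud vxeot
Hunk 3: at line 4 remove [rqai,iqtud] add [gmozn] -> 6 lines: pqnr fcpnc zvp vvepe gmozn vxeot
Hunk 4: at line 1 remove [zvp,vvepe] add [eqnjq,cazq,drq] -> 7 lines: pqnr fcpnc eqnjq cazq drq gmozn vxeot
Hunk 5: at line 1 remove [eqnjq,cazq,drq] add [jtb,zbk,pqm] -> 7 lines: pqnr fcpnc jtb zbk pqm gmozn vxeot
Hunk 6: at line 1 remove [fcpnc] add [htjcx,npq,vhls] -> 9 lines: pqnr htjcx npq vhls jtb zbk pqm gmozn vxeot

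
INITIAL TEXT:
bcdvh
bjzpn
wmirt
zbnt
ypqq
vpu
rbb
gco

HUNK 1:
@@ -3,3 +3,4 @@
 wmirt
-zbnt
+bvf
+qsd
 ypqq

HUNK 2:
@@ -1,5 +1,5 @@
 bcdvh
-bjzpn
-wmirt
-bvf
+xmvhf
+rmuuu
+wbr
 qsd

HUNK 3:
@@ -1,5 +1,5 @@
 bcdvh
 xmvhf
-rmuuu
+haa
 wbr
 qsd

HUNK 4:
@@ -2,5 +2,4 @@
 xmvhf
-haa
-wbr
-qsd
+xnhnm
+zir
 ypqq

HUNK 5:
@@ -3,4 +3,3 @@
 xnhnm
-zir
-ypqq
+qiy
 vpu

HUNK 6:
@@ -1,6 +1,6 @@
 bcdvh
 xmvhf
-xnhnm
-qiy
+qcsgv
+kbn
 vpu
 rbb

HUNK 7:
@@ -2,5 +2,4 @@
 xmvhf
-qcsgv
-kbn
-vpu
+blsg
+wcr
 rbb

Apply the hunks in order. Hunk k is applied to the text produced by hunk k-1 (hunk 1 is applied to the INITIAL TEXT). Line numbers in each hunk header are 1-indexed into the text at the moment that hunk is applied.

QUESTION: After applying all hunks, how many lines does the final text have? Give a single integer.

Hunk 1: at line 3 remove [zbnt] add [bvf,qsd] -> 9 lines: bcdvh bjzpn wmirt bvf qsd ypqq vpu rbb gco
Hunk 2: at line 1 remove [bjzpn,wmirt,bvf] add [xmvhf,rmuuu,wbr] -> 9 lines: bcdvh xmvhf rmuuu wbr qsd ypqq vpu rbb gco
Hunk 3: at line 1 remove [rmuuu] add [haa] -> 9 lines: bcdvh xmvhf haa wbr qsd ypqq vpu rbb gco
Hunk 4: at line 2 remove [haa,wbr,qsd] add [xnhnm,zir] -> 8 lines: bcdvh xmvhf xnhnm zir ypqq vpu rbb gco
Hunk 5: at line 3 remove [zir,ypqq] add [qiy] -> 7 lines: bcdvh xmvhf xnhnm qiy vpu rbb gco
Hunk 6: at line 1 remove [xnhnm,qiy] add [qcsgv,kbn] -> 7 lines: bcdvh xmvhf qcsgv kbn vpu rbb gco
Hunk 7: at line 2 remove [qcsgv,kbn,vpu] add [blsg,wcr] -> 6 lines: bcdvh xmvhf blsg wcr rbb gco
Final line count: 6

Answer: 6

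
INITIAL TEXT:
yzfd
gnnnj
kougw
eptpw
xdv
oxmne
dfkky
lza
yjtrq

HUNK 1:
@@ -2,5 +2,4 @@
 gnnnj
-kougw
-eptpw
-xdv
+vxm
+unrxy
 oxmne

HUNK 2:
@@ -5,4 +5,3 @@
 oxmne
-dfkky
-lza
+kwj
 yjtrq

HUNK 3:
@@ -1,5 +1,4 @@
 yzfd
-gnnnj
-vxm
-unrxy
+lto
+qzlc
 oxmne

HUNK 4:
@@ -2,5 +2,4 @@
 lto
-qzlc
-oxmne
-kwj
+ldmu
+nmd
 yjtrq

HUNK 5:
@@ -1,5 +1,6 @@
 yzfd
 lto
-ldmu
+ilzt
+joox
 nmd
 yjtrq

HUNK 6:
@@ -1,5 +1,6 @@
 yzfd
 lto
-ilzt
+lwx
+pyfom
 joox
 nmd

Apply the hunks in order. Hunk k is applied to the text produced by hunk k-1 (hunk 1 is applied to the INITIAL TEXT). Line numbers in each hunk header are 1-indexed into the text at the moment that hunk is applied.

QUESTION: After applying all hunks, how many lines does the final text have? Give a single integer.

Answer: 7

Derivation:
Hunk 1: at line 2 remove [kougw,eptpw,xdv] add [vxm,unrxy] -> 8 lines: yzfd gnnnj vxm unrxy oxmne dfkky lza yjtrq
Hunk 2: at line 5 remove [dfkky,lza] add [kwj] -> 7 lines: yzfd gnnnj vxm unrxy oxmne kwj yjtrq
Hunk 3: at line 1 remove [gnnnj,vxm,unrxy] add [lto,qzlc] -> 6 lines: yzfd lto qzlc oxmne kwj yjtrq
Hunk 4: at line 2 remove [qzlc,oxmne,kwj] add [ldmu,nmd] -> 5 lines: yzfd lto ldmu nmd yjtrq
Hunk 5: at line 1 remove [ldmu] add [ilzt,joox] -> 6 lines: yzfd lto ilzt joox nmd yjtrq
Hunk 6: at line 1 remove [ilzt] add [lwx,pyfom] -> 7 lines: yzfd lto lwx pyfom joox nmd yjtrq
Final line count: 7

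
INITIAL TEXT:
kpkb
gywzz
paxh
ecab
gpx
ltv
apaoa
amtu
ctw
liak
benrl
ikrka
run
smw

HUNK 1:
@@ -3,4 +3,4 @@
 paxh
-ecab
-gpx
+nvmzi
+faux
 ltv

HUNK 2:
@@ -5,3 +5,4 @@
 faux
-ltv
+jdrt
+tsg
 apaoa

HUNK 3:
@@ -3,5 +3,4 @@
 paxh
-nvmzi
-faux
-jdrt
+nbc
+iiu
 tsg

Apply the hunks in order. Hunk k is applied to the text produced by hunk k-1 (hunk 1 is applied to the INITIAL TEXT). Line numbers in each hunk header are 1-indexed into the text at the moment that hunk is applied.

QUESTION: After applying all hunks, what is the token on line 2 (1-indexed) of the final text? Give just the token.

Hunk 1: at line 3 remove [ecab,gpx] add [nvmzi,faux] -> 14 lines: kpkb gywzz paxh nvmzi faux ltv apaoa amtu ctw liak benrl ikrka run smw
Hunk 2: at line 5 remove [ltv] add [jdrt,tsg] -> 15 lines: kpkb gywzz paxh nvmzi faux jdrt tsg apaoa amtu ctw liak benrl ikrka run smw
Hunk 3: at line 3 remove [nvmzi,faux,jdrt] add [nbc,iiu] -> 14 lines: kpkb gywzz paxh nbc iiu tsg apaoa amtu ctw liak benrl ikrka run smw
Final line 2: gywzz

Answer: gywzz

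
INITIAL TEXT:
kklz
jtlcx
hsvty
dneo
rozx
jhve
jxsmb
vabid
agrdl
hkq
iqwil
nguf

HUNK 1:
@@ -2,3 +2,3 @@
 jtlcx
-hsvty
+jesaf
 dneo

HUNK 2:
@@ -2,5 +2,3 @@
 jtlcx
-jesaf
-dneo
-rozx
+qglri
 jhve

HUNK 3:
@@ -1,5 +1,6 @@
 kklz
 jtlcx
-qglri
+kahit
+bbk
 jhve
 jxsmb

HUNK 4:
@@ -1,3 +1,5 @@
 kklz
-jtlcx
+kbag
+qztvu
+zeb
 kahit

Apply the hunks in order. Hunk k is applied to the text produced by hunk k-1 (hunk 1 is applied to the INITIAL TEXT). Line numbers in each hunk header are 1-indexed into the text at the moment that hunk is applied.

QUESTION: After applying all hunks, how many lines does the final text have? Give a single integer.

Hunk 1: at line 2 remove [hsvty] add [jesaf] -> 12 lines: kklz jtlcx jesaf dneo rozx jhve jxsmb vabid agrdl hkq iqwil nguf
Hunk 2: at line 2 remove [jesaf,dneo,rozx] add [qglri] -> 10 lines: kklz jtlcx qglri jhve jxsmb vabid agrdl hkq iqwil nguf
Hunk 3: at line 1 remove [qglri] add [kahit,bbk] -> 11 lines: kklz jtlcx kahit bbk jhve jxsmb vabid agrdl hkq iqwil nguf
Hunk 4: at line 1 remove [jtlcx] add [kbag,qztvu,zeb] -> 13 lines: kklz kbag qztvu zeb kahit bbk jhve jxsmb vabid agrdl hkq iqwil nguf
Final line count: 13

Answer: 13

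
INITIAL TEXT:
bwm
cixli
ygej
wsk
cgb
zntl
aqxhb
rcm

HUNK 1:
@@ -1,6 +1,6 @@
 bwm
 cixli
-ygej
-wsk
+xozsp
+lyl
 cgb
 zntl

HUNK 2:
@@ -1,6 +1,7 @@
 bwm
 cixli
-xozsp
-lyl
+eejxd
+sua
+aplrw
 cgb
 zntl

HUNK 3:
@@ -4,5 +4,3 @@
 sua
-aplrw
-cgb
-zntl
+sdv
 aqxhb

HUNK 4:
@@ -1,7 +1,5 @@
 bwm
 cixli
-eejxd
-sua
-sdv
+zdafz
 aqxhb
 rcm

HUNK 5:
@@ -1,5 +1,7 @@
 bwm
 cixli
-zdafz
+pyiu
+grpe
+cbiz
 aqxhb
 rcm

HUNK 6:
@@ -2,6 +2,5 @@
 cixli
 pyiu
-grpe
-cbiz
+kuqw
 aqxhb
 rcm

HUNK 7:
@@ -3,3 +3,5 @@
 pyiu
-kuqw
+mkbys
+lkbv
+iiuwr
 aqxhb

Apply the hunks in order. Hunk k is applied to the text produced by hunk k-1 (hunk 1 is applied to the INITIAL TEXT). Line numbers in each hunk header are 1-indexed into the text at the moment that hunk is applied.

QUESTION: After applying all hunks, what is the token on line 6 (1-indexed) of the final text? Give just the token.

Hunk 1: at line 1 remove [ygej,wsk] add [xozsp,lyl] -> 8 lines: bwm cixli xozsp lyl cgb zntl aqxhb rcm
Hunk 2: at line 1 remove [xozsp,lyl] add [eejxd,sua,aplrw] -> 9 lines: bwm cixli eejxd sua aplrw cgb zntl aqxhb rcm
Hunk 3: at line 4 remove [aplrw,cgb,zntl] add [sdv] -> 7 lines: bwm cixli eejxd sua sdv aqxhb rcm
Hunk 4: at line 1 remove [eejxd,sua,sdv] add [zdafz] -> 5 lines: bwm cixli zdafz aqxhb rcm
Hunk 5: at line 1 remove [zdafz] add [pyiu,grpe,cbiz] -> 7 lines: bwm cixli pyiu grpe cbiz aqxhb rcm
Hunk 6: at line 2 remove [grpe,cbiz] add [kuqw] -> 6 lines: bwm cixli pyiu kuqw aqxhb rcm
Hunk 7: at line 3 remove [kuqw] add [mkbys,lkbv,iiuwr] -> 8 lines: bwm cixli pyiu mkbys lkbv iiuwr aqxhb rcm
Final line 6: iiuwr

Answer: iiuwr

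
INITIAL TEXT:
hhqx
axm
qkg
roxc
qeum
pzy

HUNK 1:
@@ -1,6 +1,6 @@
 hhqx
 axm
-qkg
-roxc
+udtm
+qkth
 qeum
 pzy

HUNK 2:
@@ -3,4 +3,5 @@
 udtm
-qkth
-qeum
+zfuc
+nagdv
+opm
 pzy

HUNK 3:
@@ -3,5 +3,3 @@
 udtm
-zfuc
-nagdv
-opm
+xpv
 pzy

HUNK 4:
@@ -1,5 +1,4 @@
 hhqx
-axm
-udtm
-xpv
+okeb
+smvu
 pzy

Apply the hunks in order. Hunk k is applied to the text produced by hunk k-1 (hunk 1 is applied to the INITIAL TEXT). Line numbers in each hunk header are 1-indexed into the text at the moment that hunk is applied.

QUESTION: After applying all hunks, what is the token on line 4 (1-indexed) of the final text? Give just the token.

Answer: pzy

Derivation:
Hunk 1: at line 1 remove [qkg,roxc] add [udtm,qkth] -> 6 lines: hhqx axm udtm qkth qeum pzy
Hunk 2: at line 3 remove [qkth,qeum] add [zfuc,nagdv,opm] -> 7 lines: hhqx axm udtm zfuc nagdv opm pzy
Hunk 3: at line 3 remove [zfuc,nagdv,opm] add [xpv] -> 5 lines: hhqx axm udtm xpv pzy
Hunk 4: at line 1 remove [axm,udtm,xpv] add [okeb,smvu] -> 4 lines: hhqx okeb smvu pzy
Final line 4: pzy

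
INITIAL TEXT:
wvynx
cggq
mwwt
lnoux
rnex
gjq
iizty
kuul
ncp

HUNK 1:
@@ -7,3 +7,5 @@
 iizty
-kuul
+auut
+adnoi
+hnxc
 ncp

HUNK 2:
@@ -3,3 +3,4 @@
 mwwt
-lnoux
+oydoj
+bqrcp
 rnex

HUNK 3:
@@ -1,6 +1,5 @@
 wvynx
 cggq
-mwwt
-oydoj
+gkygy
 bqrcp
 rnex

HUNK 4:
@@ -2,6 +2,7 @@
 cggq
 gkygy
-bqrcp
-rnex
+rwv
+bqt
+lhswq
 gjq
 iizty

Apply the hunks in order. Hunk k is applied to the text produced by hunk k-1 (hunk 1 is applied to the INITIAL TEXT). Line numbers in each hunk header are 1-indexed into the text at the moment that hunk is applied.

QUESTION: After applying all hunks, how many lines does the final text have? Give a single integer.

Answer: 12

Derivation:
Hunk 1: at line 7 remove [kuul] add [auut,adnoi,hnxc] -> 11 lines: wvynx cggq mwwt lnoux rnex gjq iizty auut adnoi hnxc ncp
Hunk 2: at line 3 remove [lnoux] add [oydoj,bqrcp] -> 12 lines: wvynx cggq mwwt oydoj bqrcp rnex gjq iizty auut adnoi hnxc ncp
Hunk 3: at line 1 remove [mwwt,oydoj] add [gkygy] -> 11 lines: wvynx cggq gkygy bqrcp rnex gjq iizty auut adnoi hnxc ncp
Hunk 4: at line 2 remove [bqrcp,rnex] add [rwv,bqt,lhswq] -> 12 lines: wvynx cggq gkygy rwv bqt lhswq gjq iizty auut adnoi hnxc ncp
Final line count: 12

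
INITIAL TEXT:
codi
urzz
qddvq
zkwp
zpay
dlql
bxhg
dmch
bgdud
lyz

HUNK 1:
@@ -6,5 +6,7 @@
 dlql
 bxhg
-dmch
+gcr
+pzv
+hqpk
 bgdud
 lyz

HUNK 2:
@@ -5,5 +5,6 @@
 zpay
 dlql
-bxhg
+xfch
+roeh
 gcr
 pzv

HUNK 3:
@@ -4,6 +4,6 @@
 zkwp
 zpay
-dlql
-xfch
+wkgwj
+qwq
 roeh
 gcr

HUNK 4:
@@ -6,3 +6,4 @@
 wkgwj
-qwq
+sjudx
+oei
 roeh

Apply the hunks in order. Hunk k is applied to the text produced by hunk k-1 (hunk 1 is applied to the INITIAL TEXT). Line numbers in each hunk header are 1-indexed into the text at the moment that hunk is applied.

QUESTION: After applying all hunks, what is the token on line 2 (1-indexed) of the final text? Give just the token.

Answer: urzz

Derivation:
Hunk 1: at line 6 remove [dmch] add [gcr,pzv,hqpk] -> 12 lines: codi urzz qddvq zkwp zpay dlql bxhg gcr pzv hqpk bgdud lyz
Hunk 2: at line 5 remove [bxhg] add [xfch,roeh] -> 13 lines: codi urzz qddvq zkwp zpay dlql xfch roeh gcr pzv hqpk bgdud lyz
Hunk 3: at line 4 remove [dlql,xfch] add [wkgwj,qwq] -> 13 lines: codi urzz qddvq zkwp zpay wkgwj qwq roeh gcr pzv hqpk bgdud lyz
Hunk 4: at line 6 remove [qwq] add [sjudx,oei] -> 14 lines: codi urzz qddvq zkwp zpay wkgwj sjudx oei roeh gcr pzv hqpk bgdud lyz
Final line 2: urzz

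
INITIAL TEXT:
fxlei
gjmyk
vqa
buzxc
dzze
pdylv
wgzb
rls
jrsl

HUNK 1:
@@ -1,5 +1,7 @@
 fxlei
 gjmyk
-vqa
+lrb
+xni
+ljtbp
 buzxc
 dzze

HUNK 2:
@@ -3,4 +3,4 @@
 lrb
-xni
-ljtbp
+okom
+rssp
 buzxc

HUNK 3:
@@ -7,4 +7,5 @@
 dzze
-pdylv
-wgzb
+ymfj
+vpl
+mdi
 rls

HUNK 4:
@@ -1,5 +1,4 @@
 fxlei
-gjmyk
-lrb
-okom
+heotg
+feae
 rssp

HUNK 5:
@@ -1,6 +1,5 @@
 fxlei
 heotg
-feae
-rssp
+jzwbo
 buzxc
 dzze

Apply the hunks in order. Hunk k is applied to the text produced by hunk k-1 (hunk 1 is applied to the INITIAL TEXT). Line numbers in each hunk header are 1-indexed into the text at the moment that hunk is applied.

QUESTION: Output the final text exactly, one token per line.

Hunk 1: at line 1 remove [vqa] add [lrb,xni,ljtbp] -> 11 lines: fxlei gjmyk lrb xni ljtbp buzxc dzze pdylv wgzb rls jrsl
Hunk 2: at line 3 remove [xni,ljtbp] add [okom,rssp] -> 11 lines: fxlei gjmyk lrb okom rssp buzxc dzze pdylv wgzb rls jrsl
Hunk 3: at line 7 remove [pdylv,wgzb] add [ymfj,vpl,mdi] -> 12 lines: fxlei gjmyk lrb okom rssp buzxc dzze ymfj vpl mdi rls jrsl
Hunk 4: at line 1 remove [gjmyk,lrb,okom] add [heotg,feae] -> 11 lines: fxlei heotg feae rssp buzxc dzze ymfj vpl mdi rls jrsl
Hunk 5: at line 1 remove [feae,rssp] add [jzwbo] -> 10 lines: fxlei heotg jzwbo buzxc dzze ymfj vpl mdi rls jrsl

Answer: fxlei
heotg
jzwbo
buzxc
dzze
ymfj
vpl
mdi
rls
jrsl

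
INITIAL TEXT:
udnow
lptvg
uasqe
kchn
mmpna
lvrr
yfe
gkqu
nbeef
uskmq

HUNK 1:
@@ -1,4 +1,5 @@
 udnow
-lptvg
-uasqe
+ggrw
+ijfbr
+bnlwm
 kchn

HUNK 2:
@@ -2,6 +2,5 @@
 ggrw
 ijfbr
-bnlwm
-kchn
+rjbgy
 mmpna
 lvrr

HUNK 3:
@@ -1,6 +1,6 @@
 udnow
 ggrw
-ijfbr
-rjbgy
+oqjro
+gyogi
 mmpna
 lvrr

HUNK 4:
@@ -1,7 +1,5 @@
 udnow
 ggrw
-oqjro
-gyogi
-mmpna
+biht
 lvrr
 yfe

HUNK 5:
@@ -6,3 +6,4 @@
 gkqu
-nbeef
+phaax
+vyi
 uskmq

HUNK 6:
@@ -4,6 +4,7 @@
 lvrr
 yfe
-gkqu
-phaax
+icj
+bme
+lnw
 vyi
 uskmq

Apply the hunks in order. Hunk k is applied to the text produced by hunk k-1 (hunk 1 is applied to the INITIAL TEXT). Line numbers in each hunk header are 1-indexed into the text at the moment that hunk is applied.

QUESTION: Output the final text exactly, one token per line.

Hunk 1: at line 1 remove [lptvg,uasqe] add [ggrw,ijfbr,bnlwm] -> 11 lines: udnow ggrw ijfbr bnlwm kchn mmpna lvrr yfe gkqu nbeef uskmq
Hunk 2: at line 2 remove [bnlwm,kchn] add [rjbgy] -> 10 lines: udnow ggrw ijfbr rjbgy mmpna lvrr yfe gkqu nbeef uskmq
Hunk 3: at line 1 remove [ijfbr,rjbgy] add [oqjro,gyogi] -> 10 lines: udnow ggrw oqjro gyogi mmpna lvrr yfe gkqu nbeef uskmq
Hunk 4: at line 1 remove [oqjro,gyogi,mmpna] add [biht] -> 8 lines: udnow ggrw biht lvrr yfe gkqu nbeef uskmq
Hunk 5: at line 6 remove [nbeef] add [phaax,vyi] -> 9 lines: udnow ggrw biht lvrr yfe gkqu phaax vyi uskmq
Hunk 6: at line 4 remove [gkqu,phaax] add [icj,bme,lnw] -> 10 lines: udnow ggrw biht lvrr yfe icj bme lnw vyi uskmq

Answer: udnow
ggrw
biht
lvrr
yfe
icj
bme
lnw
vyi
uskmq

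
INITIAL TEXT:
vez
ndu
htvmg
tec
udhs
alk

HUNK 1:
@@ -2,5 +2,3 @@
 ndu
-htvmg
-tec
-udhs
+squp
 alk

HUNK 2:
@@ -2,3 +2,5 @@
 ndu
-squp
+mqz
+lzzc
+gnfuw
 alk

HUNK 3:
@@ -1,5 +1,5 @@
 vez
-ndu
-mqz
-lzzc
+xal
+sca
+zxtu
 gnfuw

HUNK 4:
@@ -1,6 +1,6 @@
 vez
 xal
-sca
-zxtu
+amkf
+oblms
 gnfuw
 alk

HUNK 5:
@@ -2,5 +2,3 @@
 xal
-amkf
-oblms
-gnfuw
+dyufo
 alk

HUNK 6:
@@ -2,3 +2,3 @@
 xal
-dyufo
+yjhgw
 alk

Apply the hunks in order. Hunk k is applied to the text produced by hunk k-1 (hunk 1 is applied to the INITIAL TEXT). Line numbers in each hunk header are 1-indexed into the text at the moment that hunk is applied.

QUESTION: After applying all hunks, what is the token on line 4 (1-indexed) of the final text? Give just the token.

Answer: alk

Derivation:
Hunk 1: at line 2 remove [htvmg,tec,udhs] add [squp] -> 4 lines: vez ndu squp alk
Hunk 2: at line 2 remove [squp] add [mqz,lzzc,gnfuw] -> 6 lines: vez ndu mqz lzzc gnfuw alk
Hunk 3: at line 1 remove [ndu,mqz,lzzc] add [xal,sca,zxtu] -> 6 lines: vez xal sca zxtu gnfuw alk
Hunk 4: at line 1 remove [sca,zxtu] add [amkf,oblms] -> 6 lines: vez xal amkf oblms gnfuw alk
Hunk 5: at line 2 remove [amkf,oblms,gnfuw] add [dyufo] -> 4 lines: vez xal dyufo alk
Hunk 6: at line 2 remove [dyufo] add [yjhgw] -> 4 lines: vez xal yjhgw alk
Final line 4: alk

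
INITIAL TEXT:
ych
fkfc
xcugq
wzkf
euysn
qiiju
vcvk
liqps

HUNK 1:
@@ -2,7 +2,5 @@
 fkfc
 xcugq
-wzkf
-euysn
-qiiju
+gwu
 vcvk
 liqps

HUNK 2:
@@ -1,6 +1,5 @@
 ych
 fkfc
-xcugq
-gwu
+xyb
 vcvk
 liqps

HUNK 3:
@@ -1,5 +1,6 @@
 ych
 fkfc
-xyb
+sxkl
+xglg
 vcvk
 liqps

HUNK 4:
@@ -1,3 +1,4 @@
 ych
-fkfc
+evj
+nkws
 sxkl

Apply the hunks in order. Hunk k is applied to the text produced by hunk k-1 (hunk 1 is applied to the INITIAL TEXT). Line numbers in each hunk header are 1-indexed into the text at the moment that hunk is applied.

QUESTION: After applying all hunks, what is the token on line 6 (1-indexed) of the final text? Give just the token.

Hunk 1: at line 2 remove [wzkf,euysn,qiiju] add [gwu] -> 6 lines: ych fkfc xcugq gwu vcvk liqps
Hunk 2: at line 1 remove [xcugq,gwu] add [xyb] -> 5 lines: ych fkfc xyb vcvk liqps
Hunk 3: at line 1 remove [xyb] add [sxkl,xglg] -> 6 lines: ych fkfc sxkl xglg vcvk liqps
Hunk 4: at line 1 remove [fkfc] add [evj,nkws] -> 7 lines: ych evj nkws sxkl xglg vcvk liqps
Final line 6: vcvk

Answer: vcvk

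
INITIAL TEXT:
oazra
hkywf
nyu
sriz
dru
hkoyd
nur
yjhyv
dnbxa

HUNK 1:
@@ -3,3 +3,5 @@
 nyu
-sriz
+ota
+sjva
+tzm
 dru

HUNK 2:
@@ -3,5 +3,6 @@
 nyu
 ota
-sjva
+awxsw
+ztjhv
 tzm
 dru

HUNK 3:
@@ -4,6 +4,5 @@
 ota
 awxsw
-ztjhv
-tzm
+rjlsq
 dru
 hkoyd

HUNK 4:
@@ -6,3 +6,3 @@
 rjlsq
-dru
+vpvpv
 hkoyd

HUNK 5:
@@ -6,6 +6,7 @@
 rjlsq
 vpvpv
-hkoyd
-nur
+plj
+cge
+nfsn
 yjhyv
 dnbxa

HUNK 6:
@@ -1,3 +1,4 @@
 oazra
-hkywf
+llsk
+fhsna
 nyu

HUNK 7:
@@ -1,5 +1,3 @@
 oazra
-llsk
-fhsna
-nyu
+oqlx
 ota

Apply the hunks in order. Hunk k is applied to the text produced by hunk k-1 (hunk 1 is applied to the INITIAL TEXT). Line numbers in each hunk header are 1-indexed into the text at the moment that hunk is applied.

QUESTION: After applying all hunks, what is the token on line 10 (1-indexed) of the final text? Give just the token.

Answer: yjhyv

Derivation:
Hunk 1: at line 3 remove [sriz] add [ota,sjva,tzm] -> 11 lines: oazra hkywf nyu ota sjva tzm dru hkoyd nur yjhyv dnbxa
Hunk 2: at line 3 remove [sjva] add [awxsw,ztjhv] -> 12 lines: oazra hkywf nyu ota awxsw ztjhv tzm dru hkoyd nur yjhyv dnbxa
Hunk 3: at line 4 remove [ztjhv,tzm] add [rjlsq] -> 11 lines: oazra hkywf nyu ota awxsw rjlsq dru hkoyd nur yjhyv dnbxa
Hunk 4: at line 6 remove [dru] add [vpvpv] -> 11 lines: oazra hkywf nyu ota awxsw rjlsq vpvpv hkoyd nur yjhyv dnbxa
Hunk 5: at line 6 remove [hkoyd,nur] add [plj,cge,nfsn] -> 12 lines: oazra hkywf nyu ota awxsw rjlsq vpvpv plj cge nfsn yjhyv dnbxa
Hunk 6: at line 1 remove [hkywf] add [llsk,fhsna] -> 13 lines: oazra llsk fhsna nyu ota awxsw rjlsq vpvpv plj cge nfsn yjhyv dnbxa
Hunk 7: at line 1 remove [llsk,fhsna,nyu] add [oqlx] -> 11 lines: oazra oqlx ota awxsw rjlsq vpvpv plj cge nfsn yjhyv dnbxa
Final line 10: yjhyv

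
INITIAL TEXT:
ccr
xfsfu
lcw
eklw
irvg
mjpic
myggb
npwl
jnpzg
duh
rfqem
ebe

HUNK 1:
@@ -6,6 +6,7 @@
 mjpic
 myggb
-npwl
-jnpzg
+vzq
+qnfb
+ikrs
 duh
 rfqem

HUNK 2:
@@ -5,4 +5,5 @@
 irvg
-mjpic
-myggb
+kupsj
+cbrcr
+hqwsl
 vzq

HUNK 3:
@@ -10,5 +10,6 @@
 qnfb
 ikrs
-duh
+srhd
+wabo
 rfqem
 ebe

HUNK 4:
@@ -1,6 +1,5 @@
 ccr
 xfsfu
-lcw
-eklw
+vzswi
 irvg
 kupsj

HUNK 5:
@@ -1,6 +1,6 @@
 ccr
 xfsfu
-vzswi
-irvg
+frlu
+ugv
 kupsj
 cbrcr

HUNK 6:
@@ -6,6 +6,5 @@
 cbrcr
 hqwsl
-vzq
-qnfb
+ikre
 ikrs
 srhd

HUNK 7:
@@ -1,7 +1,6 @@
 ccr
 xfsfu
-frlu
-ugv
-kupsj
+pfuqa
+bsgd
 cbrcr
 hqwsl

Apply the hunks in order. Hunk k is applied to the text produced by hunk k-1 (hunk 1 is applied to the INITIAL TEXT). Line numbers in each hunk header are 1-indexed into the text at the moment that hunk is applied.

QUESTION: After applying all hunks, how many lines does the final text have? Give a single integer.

Answer: 12

Derivation:
Hunk 1: at line 6 remove [npwl,jnpzg] add [vzq,qnfb,ikrs] -> 13 lines: ccr xfsfu lcw eklw irvg mjpic myggb vzq qnfb ikrs duh rfqem ebe
Hunk 2: at line 5 remove [mjpic,myggb] add [kupsj,cbrcr,hqwsl] -> 14 lines: ccr xfsfu lcw eklw irvg kupsj cbrcr hqwsl vzq qnfb ikrs duh rfqem ebe
Hunk 3: at line 10 remove [duh] add [srhd,wabo] -> 15 lines: ccr xfsfu lcw eklw irvg kupsj cbrcr hqwsl vzq qnfb ikrs srhd wabo rfqem ebe
Hunk 4: at line 1 remove [lcw,eklw] add [vzswi] -> 14 lines: ccr xfsfu vzswi irvg kupsj cbrcr hqwsl vzq qnfb ikrs srhd wabo rfqem ebe
Hunk 5: at line 1 remove [vzswi,irvg] add [frlu,ugv] -> 14 lines: ccr xfsfu frlu ugv kupsj cbrcr hqwsl vzq qnfb ikrs srhd wabo rfqem ebe
Hunk 6: at line 6 remove [vzq,qnfb] add [ikre] -> 13 lines: ccr xfsfu frlu ugv kupsj cbrcr hqwsl ikre ikrs srhd wabo rfqem ebe
Hunk 7: at line 1 remove [frlu,ugv,kupsj] add [pfuqa,bsgd] -> 12 lines: ccr xfsfu pfuqa bsgd cbrcr hqwsl ikre ikrs srhd wabo rfqem ebe
Final line count: 12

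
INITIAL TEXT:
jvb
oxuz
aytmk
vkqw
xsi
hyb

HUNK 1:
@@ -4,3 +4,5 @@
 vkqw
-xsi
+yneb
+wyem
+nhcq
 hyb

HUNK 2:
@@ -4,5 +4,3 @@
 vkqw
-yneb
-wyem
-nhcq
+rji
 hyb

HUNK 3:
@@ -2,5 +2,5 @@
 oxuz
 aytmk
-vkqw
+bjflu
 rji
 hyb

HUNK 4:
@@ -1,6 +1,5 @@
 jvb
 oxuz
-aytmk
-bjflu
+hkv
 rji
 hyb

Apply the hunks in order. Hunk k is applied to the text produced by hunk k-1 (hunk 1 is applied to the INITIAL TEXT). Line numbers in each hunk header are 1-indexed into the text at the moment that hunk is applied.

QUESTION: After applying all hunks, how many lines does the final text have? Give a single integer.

Hunk 1: at line 4 remove [xsi] add [yneb,wyem,nhcq] -> 8 lines: jvb oxuz aytmk vkqw yneb wyem nhcq hyb
Hunk 2: at line 4 remove [yneb,wyem,nhcq] add [rji] -> 6 lines: jvb oxuz aytmk vkqw rji hyb
Hunk 3: at line 2 remove [vkqw] add [bjflu] -> 6 lines: jvb oxuz aytmk bjflu rji hyb
Hunk 4: at line 1 remove [aytmk,bjflu] add [hkv] -> 5 lines: jvb oxuz hkv rji hyb
Final line count: 5

Answer: 5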